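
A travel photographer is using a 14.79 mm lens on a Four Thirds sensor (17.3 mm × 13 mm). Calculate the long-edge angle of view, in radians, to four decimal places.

Angle of view α = 2·arctan(w/2f) with w = 17.3 mm and f = 14.79 mm.
w/2f = 0.58485; arctan(0.58485) ≈ 0.5292 rad, so α ≈ 1.0584 rad.

1.0584 rad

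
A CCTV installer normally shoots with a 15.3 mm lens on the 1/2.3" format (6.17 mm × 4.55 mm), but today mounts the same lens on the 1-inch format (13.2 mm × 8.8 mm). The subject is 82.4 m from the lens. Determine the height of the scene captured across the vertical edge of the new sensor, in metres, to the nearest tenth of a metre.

47.4 m

The focal length stays 15.3 mm; the relevant sensor dimension is now h = 8.8 mm. Object distance dₒ = 82.4 m = 82400 mm.
Thin-lens field height W = h·(dₒ − f)/f = 8.8 × (82400 − 15.3)/15.3 ≈ 47384.664 mm = 47.3847 m.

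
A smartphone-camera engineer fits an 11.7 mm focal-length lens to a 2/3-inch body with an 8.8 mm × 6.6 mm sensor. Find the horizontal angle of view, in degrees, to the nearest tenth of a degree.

Angle of view α = 2·arctan(w/2f) with w = 8.8 mm and f = 11.7 mm.
w/2f = 0.37607; arctan(0.37607) ≈ 20.6097°, so α ≈ 41.2194°.

41.2°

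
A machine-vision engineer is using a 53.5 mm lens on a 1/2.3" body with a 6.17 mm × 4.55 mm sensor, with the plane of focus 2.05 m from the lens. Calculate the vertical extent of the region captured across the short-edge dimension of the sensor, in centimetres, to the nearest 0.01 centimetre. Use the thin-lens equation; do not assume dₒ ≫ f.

16.98 cm

dₒ: 2.05 m = 2050 mm.
Similar triangles through the lens centre give W/dₒ = h/dᵢ; with 1/f = 1/dₒ + 1/dᵢ this gives W = h·(dₒ − f)/f.
W = 4.55 mm × (2050 − 53.5) / 53.5 = 4.55 × 37.3178 ≈ 169.796 mm = 16.9796 cm.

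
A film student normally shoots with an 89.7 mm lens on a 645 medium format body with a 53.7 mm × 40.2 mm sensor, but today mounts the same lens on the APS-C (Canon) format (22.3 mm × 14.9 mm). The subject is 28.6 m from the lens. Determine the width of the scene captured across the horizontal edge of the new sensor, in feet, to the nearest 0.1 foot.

The focal length stays 89.7 mm; the relevant sensor dimension is now w = 22.3 mm. Object distance dₒ = 28.6 m = 28600 mm.
Thin-lens field width W = w·(dₒ − f)/f = 22.3 × (28600 − 89.7)/89.7 ≈ 7087.845 mm = 7087.845/304.8 ft = 23.2541 ft.

23.3 ft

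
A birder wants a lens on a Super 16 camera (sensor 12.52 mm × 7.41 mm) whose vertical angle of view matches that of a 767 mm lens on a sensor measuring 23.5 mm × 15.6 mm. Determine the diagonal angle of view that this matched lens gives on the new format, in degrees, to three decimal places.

Equal vertical AOV ⇒ f₂ = f₁ · 7.41/15.6 = 767 × 0.47500 ≈ 364.3250 mm.
Sensor diagonal = √(12.52² + 7.41²) = √211.6585 ≈ 14.5485 mm.
Diagonal AOV on the new format = 2·arctan(14.5485 / (2 × 364.3250)) = 2·arctan(0.01997) ≈ 2.2877°.

2.288°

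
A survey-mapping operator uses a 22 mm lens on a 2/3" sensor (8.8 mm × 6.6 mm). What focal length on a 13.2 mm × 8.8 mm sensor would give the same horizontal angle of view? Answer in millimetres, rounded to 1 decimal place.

33.0 mm

Equal angle of view means equal width/f ratio, so f₂ = f₁ · (width₂/width₁) = 22 × 13.2/8.8.
f₂ = 22 × 1.50000 ≈ 33.000 mm.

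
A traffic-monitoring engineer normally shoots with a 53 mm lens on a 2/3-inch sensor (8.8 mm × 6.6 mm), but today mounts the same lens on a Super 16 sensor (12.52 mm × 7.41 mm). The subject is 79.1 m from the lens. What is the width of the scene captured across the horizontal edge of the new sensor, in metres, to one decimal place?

The focal length stays 53 mm; the relevant sensor dimension is now w = 12.52 mm. Object distance dₒ = 79.1 m = 79100 mm.
Thin-lens field width W = w·(dₒ − f)/f = 12.52 × (79100 − 53)/53 ≈ 18672.989 mm = 18.673 m.

18.7 m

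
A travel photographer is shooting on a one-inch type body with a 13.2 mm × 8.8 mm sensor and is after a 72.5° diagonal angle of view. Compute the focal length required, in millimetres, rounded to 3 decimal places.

10.818 mm

Sensor diagonal = √(13.2² + 8.8²) = √251.6800 ≈ 15.8644 mm.
From α = 2·arctan(d/2f) we get f = d / (2·tan(α/2)).
With d = 15.8644 mm and α/2 = 36.25°, tan(α/2) ≈ 0.73323, so f ≈ 15.8644 / 1.46646 ≈ 10.8182 mm.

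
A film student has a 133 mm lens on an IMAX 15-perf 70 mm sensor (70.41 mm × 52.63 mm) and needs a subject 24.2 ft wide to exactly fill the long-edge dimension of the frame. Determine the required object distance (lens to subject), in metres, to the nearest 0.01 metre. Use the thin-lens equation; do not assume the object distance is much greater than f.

14.07 m

W: 24.2 ft × 304.8 mm/ft = 7376.16 mm.
Magnification m = w/W = dᵢ/dₒ; combined with 1/f = 1/dₒ + 1/dᵢ this gives dₒ = f·(1 + W/w).
dₒ = 133 mm × (1 + 7376.16/70.41) = 133 × 105.7601 ≈ 14066.095 mm = 14.0661 m.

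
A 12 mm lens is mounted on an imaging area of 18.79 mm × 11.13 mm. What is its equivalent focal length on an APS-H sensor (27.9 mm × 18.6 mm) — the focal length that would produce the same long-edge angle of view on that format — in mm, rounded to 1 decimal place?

17.8 mm

Equal angle of view means equal width/f ratio, so f₂ = f₁ · (width₂/width₁) = 12 × 27.9/18.79.
f₂ = 12 × 1.48483 ≈ 17.818 mm.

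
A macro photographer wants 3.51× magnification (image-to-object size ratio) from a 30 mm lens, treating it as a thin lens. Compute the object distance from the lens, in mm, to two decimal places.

With m = dᵢ/dₒ and 1/f = 1/dₒ + 1/dᵢ, substituting dᵢ = m·dₒ gives 1/f = (1 + 1/m)/dₒ, hence dₒ = f·(1 + 1/m).
dₒ = 30 × (1 + 1/3.51) = 30 × 1.28490 ≈ 38.547 mm.

38.55 mm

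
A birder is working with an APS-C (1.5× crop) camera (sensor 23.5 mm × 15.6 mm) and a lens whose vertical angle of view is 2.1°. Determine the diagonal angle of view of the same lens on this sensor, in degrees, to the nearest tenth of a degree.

From the vertical AOV: f = 15.6 / (2·tan(1.05°)) = 15.6 / 0.03666 ≈ 425.5781 mm.
Sensor diagonal = √(23.5² + 15.6²) = √795.6100 ≈ 28.2066 mm.
Diagonal AOV = 2·arctan(28.2066 / (2 × 425.5781)) = 2·arctan(0.03314) ≈ 3.7961°.

3.8°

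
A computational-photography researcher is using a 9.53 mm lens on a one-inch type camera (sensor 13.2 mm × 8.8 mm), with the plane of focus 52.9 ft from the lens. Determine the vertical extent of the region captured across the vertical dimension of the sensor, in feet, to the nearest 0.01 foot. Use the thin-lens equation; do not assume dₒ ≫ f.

dₒ: 52.9 ft × 304.8 mm/ft = 16123.92 mm.
Similar triangles through the lens centre give W/dₒ = h/dᵢ; with 1/f = 1/dₒ + 1/dᵢ this gives W = h·(dₒ − f)/f.
W = 8.8 mm × (16123.9 − 9.53) / 9.53 = 8.8 × 1690.9118 ≈ 14880.024 mm = 14880.024/304.8 ft = 48.819 ft.

48.82 ft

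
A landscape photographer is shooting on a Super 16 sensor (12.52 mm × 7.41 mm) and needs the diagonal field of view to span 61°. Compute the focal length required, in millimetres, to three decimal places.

Sensor diagonal = √(12.52² + 7.41²) = √211.6585 ≈ 14.5485 mm.
From α = 2·arctan(d/2f) we get f = d / (2·tan(α/2)).
With d = 14.5485 mm and α/2 = 30.5°, tan(α/2) ≈ 0.58905, so f ≈ 14.5485 / 1.17809 ≈ 12.3492 mm.

12.349 mm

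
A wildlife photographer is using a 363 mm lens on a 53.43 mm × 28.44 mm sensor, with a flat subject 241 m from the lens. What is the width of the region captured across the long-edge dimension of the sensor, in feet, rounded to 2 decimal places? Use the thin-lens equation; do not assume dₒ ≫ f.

dₒ: 241 m = 241000 mm.
Similar triangles through the lens centre give W/dₒ = w/dᵢ; with 1/f = 1/dₒ + 1/dᵢ this gives W = w·(dₒ − f)/f.
W = 53.43 mm × (241000 − 363) / 363 = 53.43 × 662.9118 ≈ 35419.380 mm = 35419.380/304.8 ft = 116.205 ft.

116.21 ft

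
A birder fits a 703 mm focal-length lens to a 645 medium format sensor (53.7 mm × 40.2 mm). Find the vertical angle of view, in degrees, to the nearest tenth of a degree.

3.3°

Angle of view α = 2·arctan(h/2f) with h = 40.2 mm and f = 703 mm.
h/2f = 0.02859; arctan(0.02859) ≈ 1.6377°, so α ≈ 3.2755°.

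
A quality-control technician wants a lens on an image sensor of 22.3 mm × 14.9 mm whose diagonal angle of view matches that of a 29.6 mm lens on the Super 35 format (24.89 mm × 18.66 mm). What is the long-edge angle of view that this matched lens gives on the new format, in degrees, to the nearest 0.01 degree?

Sensor diagonal = √(24.89² + 18.66²) = √967.7077 ≈ 31.1080 mm.
Sensor diagonal = √(22.3² + 14.9²) = √719.3000 ≈ 26.8198 mm.
Equal diagonal AOV ⇒ f₂ = f₁ · 26.8198/31.1080 = 29.6 × 0.86215 ≈ 25.5196 mm.
Long-edge AOV on the new format = 2·arctan(22.3 / (2 × 25.5196)) = 2·arctan(0.43692) ≈ 47.2028°.

47.20°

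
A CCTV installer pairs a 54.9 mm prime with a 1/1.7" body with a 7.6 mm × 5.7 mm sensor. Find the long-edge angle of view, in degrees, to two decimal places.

7.92°

Angle of view α = 2·arctan(w/2f) with w = 7.6 mm and f = 54.9 mm.
w/2f = 0.06922; arctan(0.06922) ≈ 3.9595°, so α ≈ 7.9190°.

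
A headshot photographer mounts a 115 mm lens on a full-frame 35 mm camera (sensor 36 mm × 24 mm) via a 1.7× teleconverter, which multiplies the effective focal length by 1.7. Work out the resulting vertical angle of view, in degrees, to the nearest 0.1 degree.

7.0°

Effective focal length f = 115 × 1.7 = 195.5 mm.
α = 2·arctan(24 / (2 × 195.5)) = 2·arctan(0.06138) ≈ 7.0249°.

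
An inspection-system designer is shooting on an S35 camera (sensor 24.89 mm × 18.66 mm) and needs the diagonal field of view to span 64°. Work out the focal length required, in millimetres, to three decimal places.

24.892 mm

Sensor diagonal = √(24.89² + 18.66²) = √967.7077 ≈ 31.1080 mm.
From α = 2·arctan(d/2f) we get f = d / (2·tan(α/2)).
With d = 31.1080 mm and α/2 = 32°, tan(α/2) ≈ 0.62487, so f ≈ 31.1080 / 1.24974 ≈ 24.8916 mm.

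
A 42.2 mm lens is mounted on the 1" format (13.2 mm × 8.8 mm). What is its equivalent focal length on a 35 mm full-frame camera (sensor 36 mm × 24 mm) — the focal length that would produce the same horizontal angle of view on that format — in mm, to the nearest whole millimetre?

115 mm

Equal angle of view means equal width/f ratio, so f₂ = f₁ · (width₂/width₁) = 42.2 × 36/13.2.
f₂ = 42.2 × 2.72727 ≈ 115.091 mm.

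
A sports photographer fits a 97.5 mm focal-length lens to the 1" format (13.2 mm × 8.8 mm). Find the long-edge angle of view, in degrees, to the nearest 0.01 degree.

7.75°

Angle of view α = 2·arctan(w/2f) with w = 13.2 mm and f = 97.5 mm.
w/2f = 0.06769; arctan(0.06769) ≈ 3.8726°, so α ≈ 7.7452°.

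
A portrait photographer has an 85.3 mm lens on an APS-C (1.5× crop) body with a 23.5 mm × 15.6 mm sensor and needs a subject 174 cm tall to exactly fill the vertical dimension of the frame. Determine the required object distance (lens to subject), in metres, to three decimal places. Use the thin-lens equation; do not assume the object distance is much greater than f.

W: 174 cm = 1740 mm.
Magnification m = h/W = dᵢ/dₒ; combined with 1/f = 1/dₒ + 1/dᵢ this gives dₒ = f·(1 + W/h).
dₒ = 85.3 mm × (1 + 1740/15.6) = 85.3 × 112.5385 ≈ 9599.531 mm = 9.59953 m.

9.600 m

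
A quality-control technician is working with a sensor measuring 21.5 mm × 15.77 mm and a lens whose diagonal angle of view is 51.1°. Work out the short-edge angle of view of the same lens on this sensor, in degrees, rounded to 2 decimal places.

31.58°

Sensor diagonal = √(21.5² + 15.77²) = √710.9429 ≈ 26.6635 mm.
From the diagonal AOV: f = 26.6635 / (2·tan(25.55°)) = 26.6635 / 0.95609 ≈ 27.8880 mm.
Short-edge AOV = 2·arctan(15.77 / (2 × 27.8880)) = 2·arctan(0.28274) ≈ 31.5753°.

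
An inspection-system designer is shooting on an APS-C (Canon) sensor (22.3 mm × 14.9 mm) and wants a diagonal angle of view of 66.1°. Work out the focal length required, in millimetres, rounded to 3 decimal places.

20.610 mm

Sensor diagonal = √(22.3² + 14.9²) = √719.3000 ≈ 26.8198 mm.
From α = 2·arctan(d/2f) we get f = d / (2·tan(α/2)).
With d = 26.8198 mm and α/2 = 33.05°, tan(α/2) ≈ 0.65065, so f ≈ 26.8198 / 1.30130 ≈ 20.6100 mm.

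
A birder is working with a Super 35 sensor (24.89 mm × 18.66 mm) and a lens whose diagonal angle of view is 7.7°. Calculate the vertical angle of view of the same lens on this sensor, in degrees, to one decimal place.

4.6°

Sensor diagonal = √(24.89² + 18.66²) = √967.7077 ≈ 31.1080 mm.
From the diagonal AOV: f = 31.1080 / (2·tan(3.85°)) = 31.1080 / 0.13459 ≈ 231.1265 mm.
Vertical AOV = 2·arctan(18.66 / (2 × 231.1265)) = 2·arctan(0.04037) ≈ 4.6233°.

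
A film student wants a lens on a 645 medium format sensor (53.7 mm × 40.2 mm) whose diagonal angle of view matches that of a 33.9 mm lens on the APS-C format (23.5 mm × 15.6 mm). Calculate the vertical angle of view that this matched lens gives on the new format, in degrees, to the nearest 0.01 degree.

28.00°

Sensor diagonal = √(23.5² + 15.6²) = √795.6100 ≈ 28.2066 mm.
Sensor diagonal = √(53.7² + 40.2²) = √4499.7300 ≈ 67.0800 mm.
Equal diagonal AOV ⇒ f₂ = f₁ · 67.0800/28.2066 = 33.9 × 2.37817 ≈ 80.6200 mm.
Vertical AOV on the new format = 2·arctan(40.2 / (2 × 80.6200)) = 2·arctan(0.24932) ≈ 27.9989°.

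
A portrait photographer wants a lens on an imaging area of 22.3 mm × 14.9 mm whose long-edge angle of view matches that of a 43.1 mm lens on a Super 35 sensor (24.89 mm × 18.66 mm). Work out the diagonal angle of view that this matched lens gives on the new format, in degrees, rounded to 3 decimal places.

38.301°

Equal long-edge AOV ⇒ f₂ = f₁ · 22.3/24.89 = 43.1 × 0.89594 ≈ 38.6151 mm.
Sensor diagonal = √(22.3² + 14.9²) = √719.3000 ≈ 26.8198 mm.
Diagonal AOV on the new format = 2·arctan(26.8198 / (2 × 38.6151)) = 2·arctan(0.34727) ≈ 38.3012°.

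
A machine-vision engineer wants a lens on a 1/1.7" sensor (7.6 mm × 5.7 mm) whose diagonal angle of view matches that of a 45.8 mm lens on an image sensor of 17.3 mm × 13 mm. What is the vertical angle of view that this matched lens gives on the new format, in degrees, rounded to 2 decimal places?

16.14°

Sensor diagonal = √(17.3² + 13²) = √468.2900 ≈ 21.6400 mm.
Sensor diagonal = √(7.6² + 5.7²) = √90.2500 ≈ 9.5000 mm.
Equal diagonal AOV ⇒ f₂ = f₁ · 9.5000/21.6400 = 45.8 × 0.43900 ≈ 20.1063 mm.
Vertical AOV on the new format = 2·arctan(5.7 / (2 × 20.1063)) = 2·arctan(0.14175) ≈ 16.1355°.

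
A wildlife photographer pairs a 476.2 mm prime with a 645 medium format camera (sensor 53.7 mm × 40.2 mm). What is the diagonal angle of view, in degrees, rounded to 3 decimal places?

Sensor diagonal = √(53.7² + 40.2²) = √4499.7300 ≈ 67.0800 mm.
Angle of view α = 2·arctan(d/2f) with d = 67.0800 mm and f = 476.2 mm.
d/2f = 0.07043; arctan(0.07043) ≈ 4.0288°, so α ≈ 8.0577°.

8.058°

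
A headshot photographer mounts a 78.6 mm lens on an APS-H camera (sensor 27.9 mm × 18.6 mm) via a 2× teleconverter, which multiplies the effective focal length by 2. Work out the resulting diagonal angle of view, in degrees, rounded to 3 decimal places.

12.175°

Effective focal length f = 78.6 × 2 = 157.2 mm.
Sensor diagonal = √(27.9² + 18.6²) = √1124.3700 ≈ 33.5316 mm.
α = 2·arctan(33.532 / (2 × 157.2)) = 2·arctan(0.10665) ≈ 12.1755°.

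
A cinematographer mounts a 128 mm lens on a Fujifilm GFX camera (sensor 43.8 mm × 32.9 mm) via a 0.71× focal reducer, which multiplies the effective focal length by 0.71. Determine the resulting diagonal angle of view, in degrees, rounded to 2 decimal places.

Effective focal length f = 128 × 0.71 = 90.88 mm.
Sensor diagonal = √(43.8² + 32.9²) = √3000.8500 ≈ 54.7800 mm.
α = 2·arctan(54.780 / (2 × 90.88)) = 2·arctan(0.30139) ≈ 33.5442°.

33.54°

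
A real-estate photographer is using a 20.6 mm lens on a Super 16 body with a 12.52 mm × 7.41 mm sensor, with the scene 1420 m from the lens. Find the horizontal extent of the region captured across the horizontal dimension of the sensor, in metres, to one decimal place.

dₒ: 1420 m = 1.42e+06 mm.
Similar triangles through the lens centre give W/dₒ = w/dᵢ; with 1/f = 1/dₒ + 1/dᵢ this gives W = w·(dₒ − f)/f.
W = 12.52 mm × (1.42e+06 − 20.6) / 20.6 = 12.52 × 68931.0388 ≈ 863016.606 mm = 863.017 m.

863.0 m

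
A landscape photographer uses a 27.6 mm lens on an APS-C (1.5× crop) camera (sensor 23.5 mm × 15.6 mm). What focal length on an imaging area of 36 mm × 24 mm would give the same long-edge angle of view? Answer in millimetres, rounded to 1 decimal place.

Equal angle of view means equal width/f ratio, so f₂ = f₁ · (width₂/width₁) = 27.6 × 36/23.5.
f₂ = 27.6 × 1.53191 ≈ 42.281 mm.

42.3 mm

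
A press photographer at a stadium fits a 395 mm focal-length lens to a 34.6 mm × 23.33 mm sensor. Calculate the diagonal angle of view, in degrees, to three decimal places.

Sensor diagonal = √(34.6² + 23.33²) = √1741.4489 ≈ 41.7307 mm.
Angle of view α = 2·arctan(d/2f) with d = 41.7307 mm and f = 395 mm.
d/2f = 0.05282; arctan(0.05282) ≈ 3.0238°, so α ≈ 6.0475°.

6.048°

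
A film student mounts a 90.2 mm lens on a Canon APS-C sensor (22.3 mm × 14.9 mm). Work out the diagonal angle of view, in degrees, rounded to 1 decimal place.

16.9°

Sensor diagonal = √(22.3² + 14.9²) = √719.3000 ≈ 26.8198 mm.
Angle of view α = 2·arctan(d/2f) with d = 26.8198 mm and f = 90.2 mm.
d/2f = 0.14867; arctan(0.14867) ≈ 8.4561°, so α ≈ 16.9123°.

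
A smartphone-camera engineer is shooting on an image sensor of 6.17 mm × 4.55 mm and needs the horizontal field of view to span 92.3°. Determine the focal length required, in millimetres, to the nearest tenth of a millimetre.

From α = 2·arctan(w/2f) we get f = w / (2·tan(α/2)).
With w = 6.17 mm and α/2 = 46.15°, tan(α/2) ≈ 1.04097, so f ≈ 6.17 / 2.08194 ≈ 2.9636 mm.

3.0 mm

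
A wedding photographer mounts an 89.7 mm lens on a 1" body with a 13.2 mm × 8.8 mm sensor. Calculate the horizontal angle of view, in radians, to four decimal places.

0.1469 rad

Angle of view α = 2·arctan(w/2f) with w = 13.2 mm and f = 89.7 mm.
w/2f = 0.07358; arctan(0.07358) ≈ 0.0734 rad, so α ≈ 0.1469 rad.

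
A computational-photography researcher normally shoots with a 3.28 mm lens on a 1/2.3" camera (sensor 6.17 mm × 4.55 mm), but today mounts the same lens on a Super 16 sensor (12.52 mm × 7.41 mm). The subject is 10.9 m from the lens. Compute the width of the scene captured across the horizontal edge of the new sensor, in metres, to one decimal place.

The focal length stays 3.28 mm; the relevant sensor dimension is now w = 12.52 mm. Object distance dₒ = 10.9 m = 10900 mm.
Thin-lens field width W = w·(dₒ − f)/f = 12.52 × (10900 − 3.28)/3.28 ≈ 41593.578 mm = 41.5936 m.

41.6 m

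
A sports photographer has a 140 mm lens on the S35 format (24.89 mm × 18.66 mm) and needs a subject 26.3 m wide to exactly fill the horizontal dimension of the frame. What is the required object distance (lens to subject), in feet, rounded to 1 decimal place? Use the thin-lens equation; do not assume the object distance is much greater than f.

485.8 ft

W: 26.3 m = 26300 mm.
Magnification m = w/W = dᵢ/dₒ; combined with 1/f = 1/dₒ + 1/dᵢ this gives dₒ = f·(1 + W/w).
dₒ = 140 mm × (1 + 26300/24.89) = 140 × 1057.6493 ≈ 148070.896 mm = 148070.896/304.8 ft = 485.797 ft.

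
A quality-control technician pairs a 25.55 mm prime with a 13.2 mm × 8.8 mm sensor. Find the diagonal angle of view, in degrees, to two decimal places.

Sensor diagonal = √(13.2² + 8.8²) = √251.6800 ≈ 15.8644 mm.
Angle of view α = 2·arctan(d/2f) with d = 15.8644 mm and f = 25.55 mm.
d/2f = 0.31046; arctan(0.31046) ≈ 17.2474°, so α ≈ 34.4948°.

34.49°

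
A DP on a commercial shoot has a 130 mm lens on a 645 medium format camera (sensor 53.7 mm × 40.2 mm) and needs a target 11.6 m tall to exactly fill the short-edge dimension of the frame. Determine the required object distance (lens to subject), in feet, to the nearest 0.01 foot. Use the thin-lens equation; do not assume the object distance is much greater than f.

W: 11.6 m = 11600 mm.
Magnification m = h/W = dᵢ/dₒ; combined with 1/f = 1/dₒ + 1/dᵢ this gives dₒ = f·(1 + W/h).
dₒ = 130 mm × (1 + 11600/40.2) = 130 × 289.5572 ≈ 37642.438 mm = 37642.438/304.8 ft = 123.499 ft.

123.50 ft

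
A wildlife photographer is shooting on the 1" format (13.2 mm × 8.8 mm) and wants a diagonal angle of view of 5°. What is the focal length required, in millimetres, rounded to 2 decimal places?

Sensor diagonal = √(13.2² + 8.8²) = √251.6800 ≈ 15.8644 mm.
From α = 2·arctan(d/2f) we get f = d / (2·tan(α/2)).
With d = 15.8644 mm and α/2 = 2.5°, tan(α/2) ≈ 0.04366, so f ≈ 15.8644 / 0.08732 ≈ 181.6775 mm.

181.68 mm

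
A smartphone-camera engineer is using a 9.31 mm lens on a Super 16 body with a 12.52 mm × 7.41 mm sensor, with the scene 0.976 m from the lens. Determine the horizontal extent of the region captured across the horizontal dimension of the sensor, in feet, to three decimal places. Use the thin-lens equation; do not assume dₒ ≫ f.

dₒ: 0.976 m = 976 mm.
Similar triangles through the lens centre give W/dₒ = w/dᵢ; with 1/f = 1/dₒ + 1/dᵢ this gives W = w·(dₒ − f)/f.
W = 12.52 mm × (976 − 9.31) / 9.31 = 12.52 × 103.8335 ≈ 1299.996 mm = 1299.996/304.8 ft = 4.26508 ft.

4.265 ft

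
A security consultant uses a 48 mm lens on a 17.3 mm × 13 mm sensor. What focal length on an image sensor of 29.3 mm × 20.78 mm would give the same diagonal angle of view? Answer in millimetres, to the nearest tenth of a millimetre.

79.7 mm

Sensor diagonal = √(17.3² + 13²) = √468.2900 ≈ 21.6400 mm.
Sensor diagonal = √(29.3² + 20.78²) = √1290.2984 ≈ 35.9207 mm.
Equal angle of view means equal diagonal/f ratio, so f₂ = f₁ · (diagonal₂/diagonal₁) = 48 × 35.9207/21.6400.
f₂ = 48 × 1.65992 ≈ 79.676 mm.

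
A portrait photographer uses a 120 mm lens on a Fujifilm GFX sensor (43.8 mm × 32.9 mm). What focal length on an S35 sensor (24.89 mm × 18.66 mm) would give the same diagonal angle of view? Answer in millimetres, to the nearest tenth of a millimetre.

Sensor diagonal = √(43.8² + 32.9²) = √3000.8500 ≈ 54.7800 mm.
Sensor diagonal = √(24.89² + 18.66²) = √967.7077 ≈ 31.1080 mm.
Equal angle of view means equal diagonal/f ratio, so f₂ = f₁ · (diagonal₂/diagonal₁) = 120 × 31.1080/54.7800.
f₂ = 120 × 0.56787 ≈ 68.145 mm.

68.1 mm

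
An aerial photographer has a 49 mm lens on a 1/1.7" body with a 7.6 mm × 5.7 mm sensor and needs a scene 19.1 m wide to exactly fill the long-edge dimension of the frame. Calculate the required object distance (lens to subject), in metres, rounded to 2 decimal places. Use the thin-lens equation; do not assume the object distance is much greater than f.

W: 19.1 m = 19100 mm.
Magnification m = w/W = dᵢ/dₒ; combined with 1/f = 1/dₒ + 1/dᵢ this gives dₒ = f·(1 + W/w).
dₒ = 49 mm × (1 + 19100/7.6) = 49 × 2514.1579 ≈ 123193.737 mm = 123.194 m.

123.19 m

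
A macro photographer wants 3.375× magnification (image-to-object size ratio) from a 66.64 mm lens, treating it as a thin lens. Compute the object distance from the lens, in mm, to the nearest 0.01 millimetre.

86.39 mm

With m = dᵢ/dₒ and 1/f = 1/dₒ + 1/dᵢ, substituting dᵢ = m·dₒ gives 1/f = (1 + 1/m)/dₒ, hence dₒ = f·(1 + 1/m).
dₒ = 66.64 × (1 + 1/3.375) = 66.64 × 1.29630 ≈ 86.385 mm.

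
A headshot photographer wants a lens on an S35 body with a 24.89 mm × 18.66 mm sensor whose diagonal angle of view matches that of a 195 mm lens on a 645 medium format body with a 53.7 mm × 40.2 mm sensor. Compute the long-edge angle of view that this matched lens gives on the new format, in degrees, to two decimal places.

Sensor diagonal = √(53.7² + 40.2²) = √4499.7300 ≈ 67.0800 mm.
Sensor diagonal = √(24.89² + 18.66²) = √967.7077 ≈ 31.1080 mm.
Equal diagonal AOV ⇒ f₂ = f₁ · 31.1080/67.0800 = 195 × 0.46374 ≈ 90.4302 mm.
Long-edge AOV on the new format = 2·arctan(24.89 / (2 × 90.4302)) = 2·arctan(0.13762) ≈ 15.6716°.

15.67°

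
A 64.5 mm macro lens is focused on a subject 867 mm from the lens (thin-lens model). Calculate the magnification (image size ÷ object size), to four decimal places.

0.0804×

Thin lens: 1/f = 1/dₒ + 1/dᵢ → 1/dᵢ = 1/64.5 − 1/867 = 0.0143505 mm⁻¹, so dᵢ ≈ 69.6841 mm.
Magnification m = dᵢ/dₒ = 69.6841/867 ≈ 0.08037.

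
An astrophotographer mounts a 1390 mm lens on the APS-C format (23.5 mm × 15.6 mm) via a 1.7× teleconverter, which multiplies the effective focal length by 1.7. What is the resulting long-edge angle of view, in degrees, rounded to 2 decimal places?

0.57°

Effective focal length f = 1390 × 1.7 = 2363 mm.
α = 2·arctan(23.5 / (2 × 2363)) = 2·arctan(0.00497) ≈ 0.5698°.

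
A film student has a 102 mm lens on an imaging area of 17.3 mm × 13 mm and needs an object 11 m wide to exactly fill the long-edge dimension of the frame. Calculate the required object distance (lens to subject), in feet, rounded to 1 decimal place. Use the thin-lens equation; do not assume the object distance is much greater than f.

213.1 ft

W: 11 m = 11000 mm.
Magnification m = w/W = dᵢ/dₒ; combined with 1/f = 1/dₒ + 1/dᵢ this gives dₒ = f·(1 + W/w).
dₒ = 102 mm × (1 + 11000/17.3) = 102 × 636.8382 ≈ 64957.491 mm = 64957.491/304.8 ft = 213.115 ft.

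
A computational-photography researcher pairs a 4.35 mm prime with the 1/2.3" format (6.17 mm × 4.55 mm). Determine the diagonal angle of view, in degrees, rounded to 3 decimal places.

Sensor diagonal = √(6.17² + 4.55²) = √58.7714 ≈ 7.6663 mm.
Angle of view α = 2·arctan(d/2f) with d = 7.6663 mm and f = 4.35 mm.
d/2f = 0.88118; arctan(0.88118) ≈ 41.3858°, so α ≈ 82.7716°.

82.772°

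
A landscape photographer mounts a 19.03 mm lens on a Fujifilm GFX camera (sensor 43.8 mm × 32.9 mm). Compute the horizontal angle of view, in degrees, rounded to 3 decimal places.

Angle of view α = 2·arctan(w/2f) with w = 43.8 mm and f = 19.03 mm.
w/2f = 1.15081; arctan(1.15081) ≈ 49.0110°, so α ≈ 98.0220°.

98.022°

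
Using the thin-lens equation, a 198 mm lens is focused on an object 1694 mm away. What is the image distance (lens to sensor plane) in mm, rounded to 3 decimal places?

224.206 mm

1/dᵢ = 1/f − 1/dₒ = 1/198 − 1/1694 = 0.0044602 mm⁻¹.
dᵢ = 1/0.0044602 ≈ 224.2059 mm.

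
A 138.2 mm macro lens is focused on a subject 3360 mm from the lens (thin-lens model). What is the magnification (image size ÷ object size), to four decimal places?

Thin lens: 1/f = 1/dₒ + 1/dᵢ → 1/dᵢ = 1/138.2 − 1/3360 = 0.0069383 mm⁻¹, so dᵢ ≈ 144.1281 mm.
Magnification m = dᵢ/dₒ = 144.1281/3360 ≈ 0.04290.

0.0429×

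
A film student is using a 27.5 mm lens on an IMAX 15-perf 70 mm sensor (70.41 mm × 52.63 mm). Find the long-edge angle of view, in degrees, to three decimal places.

104.010°

Angle of view α = 2·arctan(w/2f) with w = 70.41 mm and f = 27.5 mm.
w/2f = 1.28018; arctan(1.28018) ≈ 52.0052°, so α ≈ 104.0104°.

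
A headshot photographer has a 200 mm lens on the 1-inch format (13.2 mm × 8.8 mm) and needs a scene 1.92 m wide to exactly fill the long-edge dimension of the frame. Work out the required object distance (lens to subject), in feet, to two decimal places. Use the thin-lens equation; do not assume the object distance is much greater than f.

W: 1.92 m = 1920 mm.
Magnification m = w/W = dᵢ/dₒ; combined with 1/f = 1/dₒ + 1/dᵢ this gives dₒ = f·(1 + W/w).
dₒ = 200 mm × (1 + 1920/13.2) = 200 × 146.4545 ≈ 29290.909 mm = 29290.909/304.8 ft = 96.0988 ft.

96.10 ft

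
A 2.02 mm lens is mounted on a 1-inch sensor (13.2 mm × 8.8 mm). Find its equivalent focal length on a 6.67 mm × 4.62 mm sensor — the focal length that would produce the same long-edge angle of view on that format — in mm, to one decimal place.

1.0 mm

Equal angle of view means equal width/f ratio, so f₂ = f₁ · (width₂/width₁) = 2.02 × 6.67/13.2.
f₂ = 2.02 × 0.50530 ≈ 1.021 mm.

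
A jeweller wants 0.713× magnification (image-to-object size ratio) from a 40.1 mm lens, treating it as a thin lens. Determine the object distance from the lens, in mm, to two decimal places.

96.34 mm

With m = dᵢ/dₒ and 1/f = 1/dₒ + 1/dᵢ, substituting dᵢ = m·dₒ gives 1/f = (1 + 1/m)/dₒ, hence dₒ = f·(1 + 1/m).
dₒ = 40.1 × (1 + 1/0.713) = 40.1 × 2.40252 ≈ 96.341 mm.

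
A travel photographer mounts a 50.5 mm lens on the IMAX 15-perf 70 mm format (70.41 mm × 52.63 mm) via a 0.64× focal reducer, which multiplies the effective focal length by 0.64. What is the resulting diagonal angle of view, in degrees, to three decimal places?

Effective focal length f = 50.5 × 0.64 = 32.32 mm.
Sensor diagonal = √(70.41² + 52.63²) = √7727.4850 ≈ 87.9061 mm.
α = 2·arctan(87.906 / (2 × 32.32)) = 2·arctan(1.35993) ≈ 107.3437°.

107.344°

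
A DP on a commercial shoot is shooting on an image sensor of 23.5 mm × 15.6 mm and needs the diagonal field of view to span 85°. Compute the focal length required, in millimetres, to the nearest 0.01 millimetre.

15.39 mm

Sensor diagonal = √(23.5² + 15.6²) = √795.6100 ≈ 28.2066 mm.
From α = 2·arctan(d/2f) we get f = d / (2·tan(α/2)).
With d = 28.2066 mm and α/2 = 42.5°, tan(α/2) ≈ 0.91633, so f ≈ 28.2066 / 1.83266 ≈ 15.3910 mm.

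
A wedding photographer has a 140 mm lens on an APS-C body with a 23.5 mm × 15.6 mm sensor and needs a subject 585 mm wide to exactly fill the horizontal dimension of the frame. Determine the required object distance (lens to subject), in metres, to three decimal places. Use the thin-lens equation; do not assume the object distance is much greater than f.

Magnification m = w/W = dᵢ/dₒ; combined with 1/f = 1/dₒ + 1/dᵢ this gives dₒ = f·(1 + W/w).
dₒ = 140 mm × (1 + 585/23.5) = 140 × 25.8936 ≈ 3625.106 mm = 3.62511 m.

3.625 m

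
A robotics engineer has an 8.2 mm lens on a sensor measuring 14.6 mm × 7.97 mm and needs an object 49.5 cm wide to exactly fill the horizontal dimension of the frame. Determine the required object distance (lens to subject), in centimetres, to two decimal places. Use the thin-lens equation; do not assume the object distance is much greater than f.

W: 49.5 cm = 495 mm.
Magnification m = w/W = dᵢ/dₒ; combined with 1/f = 1/dₒ + 1/dᵢ this gives dₒ = f·(1 + W/w).
dₒ = 8.2 mm × (1 + 495/14.6) = 8.2 × 34.9041 ≈ 286.214 mm = 28.6214 cm.

28.62 cm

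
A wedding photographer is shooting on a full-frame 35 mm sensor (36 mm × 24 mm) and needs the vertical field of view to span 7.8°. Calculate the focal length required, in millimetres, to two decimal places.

From α = 2·arctan(h/2f) we get f = h / (2·tan(α/2)).
With h = 24 mm and α/2 = 3.9°, tan(α/2) ≈ 0.06817, so f ≈ 24 / 0.13635 ≈ 176.0224 mm.

176.02 mm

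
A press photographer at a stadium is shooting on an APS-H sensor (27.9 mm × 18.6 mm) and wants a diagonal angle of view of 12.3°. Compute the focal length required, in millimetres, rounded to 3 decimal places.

Sensor diagonal = √(27.9² + 18.6²) = √1124.3700 ≈ 33.5316 mm.
From α = 2·arctan(d/2f) we get f = d / (2·tan(α/2)).
With d = 33.5316 mm and α/2 = 6.15°, tan(α/2) ≈ 0.10775, so f ≈ 33.5316 / 0.21550 ≈ 155.5965 mm.

155.596 mm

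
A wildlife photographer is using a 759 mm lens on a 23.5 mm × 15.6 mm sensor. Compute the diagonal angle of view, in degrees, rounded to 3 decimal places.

Sensor diagonal = √(23.5² + 15.6²) = √795.6100 ≈ 28.2066 mm.
Angle of view α = 2·arctan(d/2f) with d = 28.2066 mm and f = 759 mm.
d/2f = 0.01858; arctan(0.01858) ≈ 1.0645°, so α ≈ 2.1290°.

2.129°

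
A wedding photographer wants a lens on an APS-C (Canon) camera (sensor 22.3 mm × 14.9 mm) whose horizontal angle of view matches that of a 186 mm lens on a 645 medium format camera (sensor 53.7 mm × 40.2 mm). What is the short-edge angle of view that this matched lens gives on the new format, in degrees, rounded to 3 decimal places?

11.019°

Equal horizontal AOV ⇒ f₂ = f₁ · 22.3/53.7 = 186 × 0.41527 ≈ 77.2402 mm.
Short-edge AOV on the new format = 2·arctan(14.9 / (2 × 77.2402)) = 2·arctan(0.09645) ≈ 11.0185°.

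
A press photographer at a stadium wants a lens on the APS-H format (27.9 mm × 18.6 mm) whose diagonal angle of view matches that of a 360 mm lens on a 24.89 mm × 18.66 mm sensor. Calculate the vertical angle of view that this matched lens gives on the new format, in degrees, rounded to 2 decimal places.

Sensor diagonal = √(24.89² + 18.66²) = √967.7077 ≈ 31.1080 mm.
Sensor diagonal = √(27.9² + 18.6²) = √1124.3700 ≈ 33.5316 mm.
Equal diagonal AOV ⇒ f₂ = f₁ · 33.5316/31.1080 = 360 × 1.07791 ≈ 388.0476 mm.
Vertical AOV on the new format = 2·arctan(18.6 / (2 × 388.0476)) = 2·arctan(0.02397) ≈ 2.7458°.

2.75°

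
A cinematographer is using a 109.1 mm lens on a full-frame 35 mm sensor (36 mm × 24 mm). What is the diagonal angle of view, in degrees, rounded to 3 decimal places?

Sensor diagonal = √(36² + 24²) = √1872.0000 ≈ 43.2666 mm.
Angle of view α = 2·arctan(d/2f) with d = 43.2666 mm and f = 109.1 mm.
d/2f = 0.19829; arctan(0.19829) ≈ 11.2156°, so α ≈ 22.4313°.

22.431°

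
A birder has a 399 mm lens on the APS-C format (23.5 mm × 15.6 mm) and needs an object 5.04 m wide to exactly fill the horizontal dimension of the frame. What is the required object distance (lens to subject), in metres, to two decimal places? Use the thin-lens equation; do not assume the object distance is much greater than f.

W: 5.04 m = 5040 mm.
Magnification m = w/W = dᵢ/dₒ; combined with 1/f = 1/dₒ + 1/dᵢ this gives dₒ = f·(1 + W/w).
dₒ = 399 mm × (1 + 5040/23.5) = 399 × 215.4681 ≈ 85971.766 mm = 85.9718 m.

85.97 m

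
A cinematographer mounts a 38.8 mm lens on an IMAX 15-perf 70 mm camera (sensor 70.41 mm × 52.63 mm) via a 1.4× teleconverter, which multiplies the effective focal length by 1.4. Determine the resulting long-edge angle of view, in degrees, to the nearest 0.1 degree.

65.9°

Effective focal length f = 38.8 × 1.4 = 54.32 mm.
α = 2·arctan(70.41 / (2 × 54.32)) = 2·arctan(0.64810) ≈ 65.8949°.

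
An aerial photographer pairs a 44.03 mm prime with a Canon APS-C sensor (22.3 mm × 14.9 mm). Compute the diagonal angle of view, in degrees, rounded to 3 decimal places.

Sensor diagonal = √(22.3² + 14.9²) = √719.3000 ≈ 26.8198 mm.
Angle of view α = 2·arctan(d/2f) with d = 26.8198 mm and f = 44.03 mm.
d/2f = 0.30456; arctan(0.30456) ≈ 16.9388°, so α ≈ 33.8775°.

33.878°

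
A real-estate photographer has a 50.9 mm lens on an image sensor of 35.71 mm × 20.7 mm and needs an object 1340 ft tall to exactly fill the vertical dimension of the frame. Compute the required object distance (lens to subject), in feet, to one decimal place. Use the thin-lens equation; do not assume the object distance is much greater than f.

W: 1340 ft × 304.8 mm/ft = 408431.99 mm.
Magnification m = h/W = dᵢ/dₒ; combined with 1/f = 1/dₒ + 1/dᵢ this gives dₒ = f·(1 + W/h).
dₒ = 50.9 mm × (1 + 408432/20.7) = 50.9 × 19732.0139 ≈ 1004359.506 mm = 1004359.506/304.8 ft = 3295.14 ft.

3295.1 ft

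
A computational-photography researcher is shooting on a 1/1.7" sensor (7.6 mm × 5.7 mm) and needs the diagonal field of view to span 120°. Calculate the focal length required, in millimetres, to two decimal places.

Sensor diagonal = √(7.6² + 5.7²) = √90.2500 ≈ 9.5000 mm.
From α = 2·arctan(d/2f) we get f = d / (2·tan(α/2)).
With d = 9.5000 mm and α/2 = 60°, tan(α/2) ≈ 1.73205, so f ≈ 9.5000 / 3.46410 ≈ 2.7424 mm.

2.74 mm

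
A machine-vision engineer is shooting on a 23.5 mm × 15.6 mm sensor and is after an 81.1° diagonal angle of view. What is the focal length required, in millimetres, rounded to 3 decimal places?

16.484 mm

Sensor diagonal = √(23.5² + 15.6²) = √795.6100 ≈ 28.2066 mm.
From α = 2·arctan(d/2f) we get f = d / (2·tan(α/2)).
With d = 28.2066 mm and α/2 = 40.55°, tan(α/2) ≈ 0.85559, so f ≈ 28.2066 / 1.71118 ≈ 16.4837 mm.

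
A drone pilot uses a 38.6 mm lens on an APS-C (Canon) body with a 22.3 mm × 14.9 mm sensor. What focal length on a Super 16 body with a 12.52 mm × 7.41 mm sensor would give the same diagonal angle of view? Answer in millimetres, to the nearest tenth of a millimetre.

Sensor diagonal = √(22.3² + 14.9²) = √719.3000 ≈ 26.8198 mm.
Sensor diagonal = √(12.52² + 7.41²) = √211.6585 ≈ 14.5485 mm.
Equal angle of view means equal diagonal/f ratio, so f₂ = f₁ · (diagonal₂/diagonal₁) = 38.6 × 14.5485/26.8198.
f₂ = 38.6 × 0.54245 ≈ 20.939 mm.

20.9 mm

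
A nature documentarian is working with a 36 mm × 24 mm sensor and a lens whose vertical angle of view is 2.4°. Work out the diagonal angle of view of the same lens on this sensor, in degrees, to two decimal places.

From the vertical AOV: f = 24 / (2·tan(1.2°)) = 24 / 0.04189 ≈ 572.8740 mm.
Sensor diagonal = √(36² + 24²) = √1872.0000 ≈ 43.2666 mm.
Diagonal AOV = 2·arctan(43.2666 / (2 × 572.8740)) = 2·arctan(0.03776) ≈ 4.3252°.

4.33°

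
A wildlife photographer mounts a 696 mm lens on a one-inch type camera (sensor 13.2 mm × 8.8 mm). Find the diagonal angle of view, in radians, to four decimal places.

Sensor diagonal = √(13.2² + 8.8²) = √251.6800 ≈ 15.8644 mm.
Angle of view α = 2·arctan(d/2f) with d = 15.8644 mm and f = 696 mm.
d/2f = 0.01140; arctan(0.01140) ≈ 0.0114 rad, so α ≈ 0.0228 rad.

0.0228 rad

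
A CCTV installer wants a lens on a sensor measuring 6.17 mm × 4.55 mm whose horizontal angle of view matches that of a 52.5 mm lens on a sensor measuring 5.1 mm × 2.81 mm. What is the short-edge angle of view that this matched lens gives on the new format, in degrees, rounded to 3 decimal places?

Equal horizontal AOV ⇒ f₂ = f₁ · 6.17/5.1 = 52.5 × 1.20980 ≈ 63.5147 mm.
Short-edge AOV on the new format = 2·arctan(4.55 / (2 × 63.5147)) = 2·arctan(0.03582) ≈ 4.1027°.

4.103°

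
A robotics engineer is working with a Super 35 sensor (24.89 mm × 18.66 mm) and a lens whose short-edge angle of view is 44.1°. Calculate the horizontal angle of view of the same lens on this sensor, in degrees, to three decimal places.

From the short-edge AOV: f = 18.66 / (2·tan(22.05°)) = 18.66 / 0.81008 ≈ 23.0347 mm.
Horizontal AOV = 2·arctan(24.89 / (2 × 23.0347)) = 2·arctan(0.54027) ≈ 56.7623°.

56.762°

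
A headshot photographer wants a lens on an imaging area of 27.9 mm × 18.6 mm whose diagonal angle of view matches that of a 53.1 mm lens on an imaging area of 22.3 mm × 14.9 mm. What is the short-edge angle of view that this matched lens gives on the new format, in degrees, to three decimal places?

15.949°

Sensor diagonal = √(22.3² + 14.9²) = √719.3000 ≈ 26.8198 mm.
Sensor diagonal = √(27.9² + 18.6²) = √1124.3700 ≈ 33.5316 mm.
Equal diagonal AOV ⇒ f₂ = f₁ · 33.5316/26.8198 = 53.1 × 1.25026 ≈ 66.3887 mm.
Short-edge AOV on the new format = 2·arctan(18.6 / (2 × 66.3887)) = 2·arctan(0.14008) ≈ 15.9487°.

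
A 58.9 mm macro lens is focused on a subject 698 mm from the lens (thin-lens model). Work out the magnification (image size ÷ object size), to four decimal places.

0.0922×

Thin lens: 1/f = 1/dₒ + 1/dᵢ → 1/dᵢ = 1/58.9 − 1/698 = 0.0155453 mm⁻¹, so dᵢ ≈ 64.3283 mm.
Magnification m = dᵢ/dₒ = 64.3283/698 ≈ 0.09216.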